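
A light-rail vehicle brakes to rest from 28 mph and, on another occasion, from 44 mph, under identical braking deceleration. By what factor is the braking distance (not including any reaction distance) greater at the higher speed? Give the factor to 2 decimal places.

Factor ≈ 2.47

Braking distance d = v²/(2a), so with a fixed, d ∝ v².
Factor = (44/28)² = 1.5714² = 2.4693.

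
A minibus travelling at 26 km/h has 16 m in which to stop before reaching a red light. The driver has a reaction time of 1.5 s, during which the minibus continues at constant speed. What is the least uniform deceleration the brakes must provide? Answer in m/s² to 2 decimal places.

26 km/h ÷ 3.6 = 7.2222 m/s.
Distance covered during reaction = 7.2222 × 1.5 = 10.833 m.
Distance available for braking: 16 − 10.833 = 5.167 m.
v² = 2a·d ⇒ a = v²/(2d) = 7.2222² / (2 × 5.167) = 52.160 / 10.334 = 5.0474 m/s².

Required deceleration ≈ 5.05 m/s²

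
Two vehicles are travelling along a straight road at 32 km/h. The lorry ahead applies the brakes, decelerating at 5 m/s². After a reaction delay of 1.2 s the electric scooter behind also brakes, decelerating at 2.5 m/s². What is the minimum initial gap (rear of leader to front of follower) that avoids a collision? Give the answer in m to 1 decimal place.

Minimum gap ≈ 18.6 m

32 km/h ÷ 3.6 = 8.8889 m/s.
Leader travels v²/(2a_L) = 79.013 / 10.000 = 7.901 m before stopping.
Follower covers v·t_r = 8.8889 × 1.2 = 10.667 m while reacting, then v²/(2a_F) = 79.013 / 5.000 = 15.803 m while braking, for a total of 10.667 + 15.803 = 26.470 m.
Since a_F ≤ a_L and the follower starts braking later, the follower is never slower than the leader, so the closest approach is when both have stopped.
Minimum gap = 26.470 − 7.901 = 18.569 m.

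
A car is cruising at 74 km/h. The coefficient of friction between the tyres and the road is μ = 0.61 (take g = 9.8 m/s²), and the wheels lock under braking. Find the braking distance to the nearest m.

Braking distance ≈ 35 m

74 km/h ÷ 3.6 = 20.5556 m/s.
a = μg = 0.61 × 9.8 = 5.978 m/s².
Braking distance = v²/(2a) = 20.5556² / (2 × 5.978) = 422.533 / 11.956 = 35.341 m.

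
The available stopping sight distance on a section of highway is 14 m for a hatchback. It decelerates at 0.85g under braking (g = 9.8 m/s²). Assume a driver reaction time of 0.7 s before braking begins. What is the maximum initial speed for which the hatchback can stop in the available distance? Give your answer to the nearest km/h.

a = 0.85 × 9.8 = 8.330 m/s².
Stopping distance: v·t_r + v²/(2a) = 14 with t_r = 0.7 s and a = 8.330 m/s².
So v² + 11.662 v − 233.24 = 0.
Positive root: v = −a·t_r + √((a·t_r)² + 2a·d) = −5.831 + √(34.001 + 233.24) = 10.5165 m/s.
10.5165 m/s × 3.6 = 37.859 km/h.

Maximum speed ≈ 38 km/h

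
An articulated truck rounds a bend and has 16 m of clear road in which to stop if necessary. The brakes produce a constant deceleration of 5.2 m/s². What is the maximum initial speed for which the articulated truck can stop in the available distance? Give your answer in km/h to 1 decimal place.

v²/(2a) = d ⇒ v = √(2 × 5.200 × 16) = √166.40 = 12.8996 m/s.
12.8996 m/s × 3.6 = 46.439 km/h.

Maximum speed ≈ 46.4 km/h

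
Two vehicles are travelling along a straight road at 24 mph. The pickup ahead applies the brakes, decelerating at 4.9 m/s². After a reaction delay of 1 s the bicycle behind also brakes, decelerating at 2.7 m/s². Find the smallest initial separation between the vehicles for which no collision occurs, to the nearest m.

Minimum gap ≈ 20 m

24 mph × 0.44704 = 10.7290 m/s.
Leader travels v²/(2a_L) = 115.111 / 9.800 = 11.746 m before stopping.
Follower covers v·t_r = 10.7290 × 1 = 10.729 m while reacting, then v²/(2a_F) = 115.111 / 5.400 = 21.317 m while braking, for a total of 10.729 + 21.317 = 32.046 m.
Since a_F ≤ a_L and the follower starts braking later, the follower is never slower than the leader, so the closest approach is when both have stopped.
Minimum gap = 32.046 − 11.746 = 20.300 m.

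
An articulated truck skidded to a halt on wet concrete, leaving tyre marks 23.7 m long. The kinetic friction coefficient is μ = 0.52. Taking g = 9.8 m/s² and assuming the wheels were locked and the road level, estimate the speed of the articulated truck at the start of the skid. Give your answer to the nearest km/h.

Deceleration a = μg = 0.52 × 9.8 = 5.096 m/s².
v = √(2a·d) = √(2 × 5.096 × 23.7) = √241.550 = 15.5419 m/s.
= 15.5419 × 3.6 = 55.951 km/h.

Initial speed ≈ 56 km/h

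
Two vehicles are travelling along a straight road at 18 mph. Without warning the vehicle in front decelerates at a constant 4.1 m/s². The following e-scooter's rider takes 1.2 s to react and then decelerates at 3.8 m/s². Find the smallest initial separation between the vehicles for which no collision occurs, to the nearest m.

18 mph × 0.44704 = 8.0467 m/s.
Leader travels v²/(2a_L) = 64.749 / 8.200 = 7.896 m before stopping.
Follower covers v·t_r = 8.0467 × 1.2 = 9.656 m while reacting, then v²/(2a_F) = 64.749 / 7.600 = 8.520 m while braking, for a total of 9.656 + 8.520 = 18.176 m.
Since a_F ≤ a_L and the follower starts braking later, the follower is never slower than the leader, so the closest approach is when both have stopped.
Minimum gap = 18.176 − 7.896 = 10.280 m.

Minimum gap ≈ 10 m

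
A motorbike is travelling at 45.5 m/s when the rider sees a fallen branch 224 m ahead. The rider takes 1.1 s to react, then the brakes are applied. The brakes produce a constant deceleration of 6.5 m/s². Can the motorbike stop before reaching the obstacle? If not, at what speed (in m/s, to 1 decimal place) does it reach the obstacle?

Reaction distance = 45.5000 × 1.1 = 50.050 m.
Braking distance = v²/(2a) = 2070.250 / 13.000 = 159.250 m.
Total stopping distance = 50.050 + 159.250 = 209.300 m, vs 224 m available — it stops with 224 − 209.300 = 14.700 m to spare.

Yes — it stops about 14.7 m short of the obstacle, so it never reaches it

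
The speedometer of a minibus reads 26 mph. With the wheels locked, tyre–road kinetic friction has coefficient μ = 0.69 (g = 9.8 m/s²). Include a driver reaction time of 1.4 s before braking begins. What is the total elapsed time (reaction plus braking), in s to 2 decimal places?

Total time ≈ 3.12 s

26 mph × 0.44704 = 11.6230 m/s.
a = μg = 0.69 × 9.8 = 6.762 m/s².
Braking time = v/a = 11.6230 / 6.762 = 1.719 s.
Total = 1.4 + 1.719 = 3.119 s.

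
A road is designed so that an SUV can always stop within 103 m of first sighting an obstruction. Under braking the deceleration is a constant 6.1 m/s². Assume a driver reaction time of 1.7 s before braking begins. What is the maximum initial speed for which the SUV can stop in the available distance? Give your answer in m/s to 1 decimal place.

Maximum speed ≈ 26.6 m/s

Stopping distance: v·t_r + v²/(2a) = 103 with t_r = 1.7 s and a = 6.100 m/s².
So v² + 20.740 v − 1256.60 = 0.
Positive root: v = −a·t_r + √((a·t_r)² + 2a·d) = −10.370 + √(107.537 + 1256.60) = 26.5642 m/s.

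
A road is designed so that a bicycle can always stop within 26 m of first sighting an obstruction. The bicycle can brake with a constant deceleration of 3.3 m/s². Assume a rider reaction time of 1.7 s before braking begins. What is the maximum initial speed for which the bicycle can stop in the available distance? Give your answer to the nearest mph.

Maximum speed ≈ 19 mph

Stopping distance: v·t_r + v²/(2a) = 26 with t_r = 1.7 s and a = 3.300 m/s².
So v² + 11.220 v − 171.60 = 0.
Positive root: v = −a·t_r + √((a·t_r)² + 2a·d) = −5.610 + √(31.472 + 171.60) = 8.6403 m/s.
8.6403 m/s ÷ 0.44704 = 19.328 mph.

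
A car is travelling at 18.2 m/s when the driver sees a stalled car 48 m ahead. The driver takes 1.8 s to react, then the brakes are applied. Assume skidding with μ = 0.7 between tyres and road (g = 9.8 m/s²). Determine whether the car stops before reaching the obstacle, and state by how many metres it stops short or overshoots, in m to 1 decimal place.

No — it overshoots by 8.9 m

a = μg = 0.7 × 9.8 = 6.860 m/s².
Reaction distance = 18.2000 × 1.8 = 32.760 m.
Braking distance = v²/(2a) = 331.240 / 13.720 = 24.143 m.
Total stopping distance = 32.760 + 24.143 = 56.903 m, vs 48 m available — it cannot stop in time and overshoots by 56.903 − 48 = 8.903 m.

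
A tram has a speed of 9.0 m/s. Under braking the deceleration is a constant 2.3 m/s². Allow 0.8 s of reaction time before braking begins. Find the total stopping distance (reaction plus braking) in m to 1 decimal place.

Total stopping distance ≈ 24.8 m

Reaction distance = v·t_r = 9.0000 × 0.8 = 7.200 m.
Braking distance = v²/(2a) = 9.0000² / (2 × 2.300) = 81.000 / 4.600 = 17.609 m.
Total = 7.200 + 17.609 = 24.809 m.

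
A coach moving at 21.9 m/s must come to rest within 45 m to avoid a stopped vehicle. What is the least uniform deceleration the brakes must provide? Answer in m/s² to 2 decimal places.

v² = 2a·d ⇒ a = v²/(2d) = 21.9000² / (2 × 45.000) = 479.610 / 90.000 = 5.3290 m/s².

Required deceleration ≈ 5.33 m/s²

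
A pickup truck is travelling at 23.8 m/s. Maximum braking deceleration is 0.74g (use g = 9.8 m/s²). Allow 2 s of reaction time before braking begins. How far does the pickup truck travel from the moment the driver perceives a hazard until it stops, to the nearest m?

Total stopping distance ≈ 87 m

a = 0.74 × 9.8 = 7.252 m/s².
Reaction distance = v·t_r = 23.8000 × 2 = 47.600 m.
Braking distance = v²/(2a) = 23.8000² / (2 × 7.252) = 566.440 / 14.504 = 39.054 m.
Total = 47.600 + 39.054 = 86.654 m.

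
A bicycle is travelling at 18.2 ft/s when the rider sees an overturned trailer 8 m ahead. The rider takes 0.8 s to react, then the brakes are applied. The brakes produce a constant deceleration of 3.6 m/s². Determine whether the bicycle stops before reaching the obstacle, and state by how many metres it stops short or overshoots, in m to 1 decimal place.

No — it overshoots by 0.7 m

18.2 ft/s × 0.3048 = 5.5474 m/s.
Reaction distance = 5.5474 × 0.8 = 4.438 m.
Braking distance = v²/(2a) = 30.774 / 7.200 = 4.274 m.
Total stopping distance = 4.438 + 4.274 = 8.712 m, vs 8 m available — it cannot stop in time and overshoots by 8.712 − 8 = 0.712 m.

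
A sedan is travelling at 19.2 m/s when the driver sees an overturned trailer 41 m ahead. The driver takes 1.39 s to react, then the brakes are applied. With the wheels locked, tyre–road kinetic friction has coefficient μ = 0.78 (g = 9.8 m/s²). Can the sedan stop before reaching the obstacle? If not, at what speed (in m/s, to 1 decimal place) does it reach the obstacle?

a = μg = 0.78 × 9.8 = 7.644 m/s².
Reaction distance = 19.2000 × 1.39 = 26.688 m.
Braking distance needed to stop: v²/(2a) = 368.640 / 15.288 = 24.113 m, so total needed = 26.688 + 24.113 = 50.801 m > 41 m — it cannot stop.
Distance remaining when braking begins: 41 − 26.688 = 14.312 m.
v² = v₀² − 2a·d = 368.640 − 2 × 7.644 × 14.312 = 149.838 m²/s².
v = √149.838 = 12.241 m/s.

No — it strikes the obstacle at 12.2 m/s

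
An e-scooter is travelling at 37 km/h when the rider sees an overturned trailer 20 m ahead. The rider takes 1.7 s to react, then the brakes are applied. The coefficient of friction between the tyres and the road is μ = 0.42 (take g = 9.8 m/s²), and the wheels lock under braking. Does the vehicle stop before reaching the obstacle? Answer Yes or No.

No

37 km/h ÷ 3.6 = 10.2778 m/s.
a = μg = 0.42 × 9.8 = 4.116 m/s².
Reaction distance = 10.2778 × 1.7 = 17.472 m.
Braking distance = v²/(2a) = 105.633 / 8.232 = 12.832 m.
Total stopping distance = 17.472 + 12.832 = 30.304 m, vs 20 m available — it cannot stop in time and overshoots by 30.304 − 20 = 10.304 m.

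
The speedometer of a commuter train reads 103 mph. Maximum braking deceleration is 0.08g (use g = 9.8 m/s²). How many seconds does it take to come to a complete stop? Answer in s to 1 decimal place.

103 mph × 0.44704 = 46.0451 m/s.
a = 0.08 × 9.8 = 0.784 m/s².
Braking time = v/a = 46.0451 / 0.784 = 58.731 s.

Braking time ≈ 58.7 s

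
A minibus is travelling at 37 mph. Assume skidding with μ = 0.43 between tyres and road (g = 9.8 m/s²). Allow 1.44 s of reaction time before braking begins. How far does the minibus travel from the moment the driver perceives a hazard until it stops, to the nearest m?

37 mph × 0.44704 = 16.5405 m/s.
a = μg = 0.43 × 9.8 = 4.214 m/s².
Reaction distance = v·t_r = 16.5405 × 1.44 = 23.818 m.
Braking distance = v²/(2a) = 16.5405² / (2 × 4.214) = 273.588 / 8.428 = 32.462 m.
Total = 23.818 + 32.462 = 56.280 m.

Total stopping distance ≈ 56 m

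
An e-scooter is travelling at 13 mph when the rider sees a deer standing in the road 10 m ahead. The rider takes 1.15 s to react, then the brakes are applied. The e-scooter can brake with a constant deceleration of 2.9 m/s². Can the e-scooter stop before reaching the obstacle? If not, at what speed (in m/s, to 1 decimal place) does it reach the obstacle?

No — it strikes the obstacle at 3.8 m/s

13 mph × 0.44704 = 5.8115 m/s.
Reaction distance = 5.8115 × 1.15 = 6.683 m.
Braking distance needed to stop: v²/(2a) = 33.774 / 5.800 = 5.823 m, so total needed = 6.683 + 5.823 = 12.506 m > 10 m — it cannot stop.
Distance remaining when braking begins: 10 − 6.683 = 3.317 m.
v² = v₀² − 2a·d = 33.774 − 2 × 2.900 × 3.317 = 14.535 m²/s².
v = √14.535 = 3.812 m/s.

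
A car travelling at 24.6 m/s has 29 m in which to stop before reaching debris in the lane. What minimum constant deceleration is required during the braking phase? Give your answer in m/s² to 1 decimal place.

v² = 2a·d ⇒ a = v²/(2d) = 24.6000² / (2 × 29.000) = 605.160 / 58.000 = 10.4338 m/s².

Required deceleration ≈ 10.4 m/s²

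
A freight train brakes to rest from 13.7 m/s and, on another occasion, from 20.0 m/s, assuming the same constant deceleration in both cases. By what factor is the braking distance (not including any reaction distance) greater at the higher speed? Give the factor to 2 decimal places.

Factor ≈ 2.13

Braking distance d = v²/(2a), so with a fixed, d ∝ v².
Factor = (20.0/13.7)² = 1.4599² = 2.1313.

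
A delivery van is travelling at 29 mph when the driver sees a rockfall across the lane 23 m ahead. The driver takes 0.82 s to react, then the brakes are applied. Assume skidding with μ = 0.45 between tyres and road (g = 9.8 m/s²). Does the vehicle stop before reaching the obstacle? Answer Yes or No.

No

29 mph × 0.44704 = 12.9642 m/s.
a = μg = 0.45 × 9.8 = 4.410 m/s².
Reaction distance = 12.9642 × 0.82 = 10.631 m.
Braking distance = v²/(2a) = 168.070 / 8.820 = 19.056 m.
Total stopping distance = 10.631 + 19.056 = 29.687 m, vs 23 m available — it cannot stop in time and overshoots by 29.687 − 23 = 6.687 m.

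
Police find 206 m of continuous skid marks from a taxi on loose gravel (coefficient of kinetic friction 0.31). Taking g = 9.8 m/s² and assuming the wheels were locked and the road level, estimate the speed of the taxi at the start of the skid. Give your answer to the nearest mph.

Deceleration a = μg = 0.31 × 9.8 = 3.038 m/s².
v = √(2a·d) = √(2 × 3.038 × 206) = √1251.656 = 35.3788 m/s.
= 35.3788 ÷ 0.44704 = 79.140 mph.

Initial speed ≈ 79 mph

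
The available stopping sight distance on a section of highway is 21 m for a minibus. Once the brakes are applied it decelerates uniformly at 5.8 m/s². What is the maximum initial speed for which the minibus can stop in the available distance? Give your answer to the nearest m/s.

v²/(2a) = d ⇒ v = √(2 × 5.800 × 21) = √243.60 = 15.6077 m/s.

Maximum speed ≈ 16 m/s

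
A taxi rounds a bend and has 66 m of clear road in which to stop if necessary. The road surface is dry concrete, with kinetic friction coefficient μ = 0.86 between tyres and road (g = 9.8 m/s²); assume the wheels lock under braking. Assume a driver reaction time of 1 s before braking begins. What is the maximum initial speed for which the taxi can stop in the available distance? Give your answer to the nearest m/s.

Maximum speed ≈ 26 m/s

a = μg = 0.86 × 9.8 = 8.428 m/s².
Stopping distance: v·t_r + v²/(2a) = 66 with t_r = 1 s and a = 8.428 m/s².
So v² + 16.856 v − 1112.50 = 0.
Positive root: v = −a·t_r + √((a·t_r)² + 2a·d) = −8.428 + √(71.031 + 1112.50) = 25.9745 m/s.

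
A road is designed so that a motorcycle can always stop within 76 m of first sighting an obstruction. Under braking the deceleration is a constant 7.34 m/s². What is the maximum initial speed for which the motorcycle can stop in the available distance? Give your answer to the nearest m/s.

v²/(2a) = d ⇒ v = √(2 × 7.340 × 76) = √1115.68 = 33.4018 m/s.

Maximum speed ≈ 33 m/s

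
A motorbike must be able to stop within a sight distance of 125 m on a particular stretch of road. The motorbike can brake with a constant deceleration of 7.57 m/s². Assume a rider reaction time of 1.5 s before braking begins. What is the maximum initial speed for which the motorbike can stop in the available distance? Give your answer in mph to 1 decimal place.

Maximum speed ≈ 75.2 mph

Stopping distance: v·t_r + v²/(2a) = 125 with t_r = 1.5 s and a = 7.570 m/s².
So v² + 22.710 v − 1892.50 = 0.
Positive root: v = −a·t_r + √((a·t_r)² + 2a·d) = −11.355 + √(128.936 + 1892.50) = 33.6054 m/s.
33.6054 m/s ÷ 0.44704 = 75.173 mph.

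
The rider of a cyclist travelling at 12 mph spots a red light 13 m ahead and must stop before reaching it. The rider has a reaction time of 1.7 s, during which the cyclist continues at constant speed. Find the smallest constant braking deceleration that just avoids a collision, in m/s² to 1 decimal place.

Required deceleration ≈ 3.7 m/s²

12 mph × 0.44704 = 5.3645 m/s.
Distance covered during reaction = 5.3645 × 1.7 = 9.120 m.
Distance available for braking: 13 − 9.120 = 3.880 m.
v² = 2a·d ⇒ a = v²/(2d) = 5.3645² / (2 × 3.880) = 28.778 / 7.760 = 3.7085 m/s².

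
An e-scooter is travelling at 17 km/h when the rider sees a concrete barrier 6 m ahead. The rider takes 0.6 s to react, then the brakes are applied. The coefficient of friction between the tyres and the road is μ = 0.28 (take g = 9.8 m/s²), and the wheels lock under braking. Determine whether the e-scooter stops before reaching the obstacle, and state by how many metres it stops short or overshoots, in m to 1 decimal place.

17 km/h ÷ 3.6 = 4.7222 m/s.
a = μg = 0.28 × 9.8 = 2.744 m/s².
Reaction distance = 4.7222 × 0.6 = 2.833 m.
Braking distance = v²/(2a) = 22.299 / 5.488 = 4.063 m.
Total stopping distance = 2.833 + 4.063 = 6.896 m, vs 6 m available — it cannot stop in time and overshoots by 6.896 − 6 = 0.896 m.

No — it overshoots by 0.9 m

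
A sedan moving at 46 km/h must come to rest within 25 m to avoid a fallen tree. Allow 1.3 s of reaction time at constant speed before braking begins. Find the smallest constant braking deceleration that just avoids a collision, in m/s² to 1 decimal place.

46 km/h ÷ 3.6 = 12.7778 m/s.
Distance covered during reaction = 12.7778 × 1.3 = 16.611 m.
Distance available for braking: 25 − 16.611 = 8.389 m.
v² = 2a·d ⇒ a = v²/(2d) = 12.7778² / (2 × 8.389) = 163.272 / 16.778 = 9.7313 m/s².

Required deceleration ≈ 9.7 m/s²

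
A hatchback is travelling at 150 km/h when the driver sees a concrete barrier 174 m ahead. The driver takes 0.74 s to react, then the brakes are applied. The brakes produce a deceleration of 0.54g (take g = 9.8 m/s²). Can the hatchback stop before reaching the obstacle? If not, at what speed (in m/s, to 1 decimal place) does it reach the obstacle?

No — it strikes the obstacle at 14.9 m/s

150 km/h ÷ 3.6 = 41.6667 m/s.
a = 0.54 × 9.8 = 5.292 m/s².
Reaction distance = 41.6667 × 0.74 = 30.833 m.
Braking distance needed to stop: v²/(2a) = 1736.114 / 10.584 = 164.032 m, so total needed = 30.833 + 164.032 = 194.865 m > 174 m — it cannot stop.
Distance remaining when braking begins: 174 − 30.833 = 143.167 m.
v² = v₀² − 2a·d = 1736.114 − 2 × 5.292 × 143.167 = 220.834 m²/s².
v = √220.834 = 14.860 m/s.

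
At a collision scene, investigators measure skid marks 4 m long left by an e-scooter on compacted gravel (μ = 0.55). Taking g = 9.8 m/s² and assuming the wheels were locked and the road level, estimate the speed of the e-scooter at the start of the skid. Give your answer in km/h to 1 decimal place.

Initial speed ≈ 23.6 km/h

Deceleration a = μg = 0.55 × 9.8 = 5.390 m/s².
v = √(2a·d) = √(2 × 5.390 × 4) = √43.120 = 6.5666 m/s.
= 6.5666 × 3.6 = 23.640 km/h.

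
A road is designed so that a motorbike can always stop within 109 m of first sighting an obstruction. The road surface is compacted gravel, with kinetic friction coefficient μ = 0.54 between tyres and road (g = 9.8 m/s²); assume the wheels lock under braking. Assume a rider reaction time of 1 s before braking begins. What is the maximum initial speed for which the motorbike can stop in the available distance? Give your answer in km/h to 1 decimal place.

Maximum speed ≈ 104.7 km/h

a = μg = 0.54 × 9.8 = 5.292 m/s².
Stopping distance: v·t_r + v²/(2a) = 109 with t_r = 1 s and a = 5.292 m/s².
So v² + 10.584 v − 1153.66 = 0.
Positive root: v = −a·t_r + √((a·t_r)² + 2a·d) = −5.292 + √(28.005 + 1153.66) = 29.0834 m/s.
29.0834 m/s × 3.6 = 104.700 km/h.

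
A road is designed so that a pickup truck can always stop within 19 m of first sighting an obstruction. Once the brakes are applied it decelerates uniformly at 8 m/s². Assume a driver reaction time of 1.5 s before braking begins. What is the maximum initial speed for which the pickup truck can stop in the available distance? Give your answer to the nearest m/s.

Maximum speed ≈ 9 m/s

Stopping distance: v·t_r + v²/(2a) = 19 with t_r = 1.5 s and a = 8.000 m/s².
So v² + 24.000 v − 304.00 = 0.
Positive root: v = −a·t_r + √((a·t_r)² + 2a·d) = −12.000 + √(144.000 + 304.00) = 9.1660 m/s.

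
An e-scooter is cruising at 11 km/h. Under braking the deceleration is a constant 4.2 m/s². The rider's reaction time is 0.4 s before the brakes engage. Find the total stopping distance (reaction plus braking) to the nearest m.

11 km/h ÷ 3.6 = 3.0556 m/s.
Reaction distance = v·t_r = 3.0556 × 0.4 = 1.222 m.
Braking distance = v²/(2a) = 3.0556² / (2 × 4.200) = 9.337 / 8.400 = 1.112 m.
Total = 1.222 + 1.112 = 2.334 m.

Total stopping distance ≈ 2 m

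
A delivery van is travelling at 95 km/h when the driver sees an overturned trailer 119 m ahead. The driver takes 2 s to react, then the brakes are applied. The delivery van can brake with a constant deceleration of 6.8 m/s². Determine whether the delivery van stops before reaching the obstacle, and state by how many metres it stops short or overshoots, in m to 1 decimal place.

95 km/h ÷ 3.6 = 26.3889 m/s.
Reaction distance = 26.3889 × 2 = 52.778 m.
Braking distance = v²/(2a) = 696.374 / 13.600 = 51.204 m.
Total stopping distance = 52.778 + 51.204 = 103.982 m, vs 119 m available — it stops with 119 − 103.982 = 15.018 m to spare.

Yes — it stops 15.0 m short of the obstacle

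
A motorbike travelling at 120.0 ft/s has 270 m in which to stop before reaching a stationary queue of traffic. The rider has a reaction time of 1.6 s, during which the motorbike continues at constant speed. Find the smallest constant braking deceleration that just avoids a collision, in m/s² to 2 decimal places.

120 ft/s × 0.3048 = 36.5760 m/s.
Distance covered during reaction = 36.5760 × 1.6 = 58.522 m.
Distance available for braking: 270 − 58.522 = 211.478 m.
v² = 2a·d ⇒ a = v²/(2d) = 36.5760² / (2 × 211.478) = 1337.804 / 422.956 = 3.1630 m/s².

Required deceleration ≈ 3.16 m/s²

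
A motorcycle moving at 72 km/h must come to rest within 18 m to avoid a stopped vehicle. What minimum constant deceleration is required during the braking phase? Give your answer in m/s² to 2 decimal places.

72 km/h ÷ 3.6 = 20.0000 m/s.
v² = 2a·d ⇒ a = v²/(2d) = 20.0000² / (2 × 18.000) = 400.000 / 36.000 = 11.1111 m/s².

Required deceleration ≈ 11.11 m/s²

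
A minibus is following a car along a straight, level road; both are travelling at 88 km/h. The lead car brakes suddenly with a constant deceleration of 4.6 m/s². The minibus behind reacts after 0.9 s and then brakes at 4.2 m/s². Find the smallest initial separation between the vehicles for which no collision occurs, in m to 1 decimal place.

88 km/h ÷ 3.6 = 24.4444 m/s.
Leader travels v²/(2a_L) = 597.529 / 9.200 = 64.949 m before stopping.
Follower covers v·t_r = 24.4444 × 0.9 = 22.000 m while reacting, then v²/(2a_F) = 597.529 / 8.400 = 71.134 m while braking, for a total of 22.000 + 71.134 = 93.134 m.
Since a_F ≤ a_L and the follower starts braking later, the follower is never slower than the leader, so the closest approach is when both have stopped.
Minimum gap = 93.134 − 64.949 = 28.185 m.

Minimum gap ≈ 28.2 m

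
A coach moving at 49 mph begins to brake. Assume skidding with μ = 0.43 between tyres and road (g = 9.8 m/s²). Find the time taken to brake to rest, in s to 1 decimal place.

49 mph × 0.44704 = 21.9050 m/s.
a = μg = 0.43 × 9.8 = 4.214 m/s².
Braking time = v/a = 21.9050 / 4.214 = 5.198 s.

Braking time ≈ 5.2 s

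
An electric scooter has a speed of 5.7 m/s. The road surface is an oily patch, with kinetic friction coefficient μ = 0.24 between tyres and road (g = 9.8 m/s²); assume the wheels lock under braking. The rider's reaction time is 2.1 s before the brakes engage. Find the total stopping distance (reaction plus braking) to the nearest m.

Total stopping distance ≈ 19 m

a = μg = 0.24 × 9.8 = 2.352 m/s².
Reaction distance = v·t_r = 5.7000 × 2.1 = 11.970 m.
Braking distance = v²/(2a) = 5.7000² / (2 × 2.352) = 32.490 / 4.704 = 6.907 m.
Total = 11.970 + 6.907 = 18.877 m.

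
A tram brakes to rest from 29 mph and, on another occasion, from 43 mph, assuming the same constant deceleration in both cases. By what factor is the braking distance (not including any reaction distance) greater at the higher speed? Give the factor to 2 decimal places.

Factor ≈ 2.20

Braking distance d = v²/(2a), so with a fixed, d ∝ v².
Factor = (43/29)² = 1.4828² = 2.1987.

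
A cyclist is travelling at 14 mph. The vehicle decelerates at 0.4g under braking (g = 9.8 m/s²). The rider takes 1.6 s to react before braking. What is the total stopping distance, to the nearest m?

14 mph × 0.44704 = 6.2586 m/s.
a = 0.4 × 9.8 = 3.920 m/s².
Reaction distance = v·t_r = 6.2586 × 1.6 = 10.014 m.
Braking distance = v²/(2a) = 6.2586² / (2 × 3.920) = 39.170 / 7.840 = 4.996 m.
Total = 10.014 + 4.996 = 15.010 m.

Total stopping distance ≈ 15 m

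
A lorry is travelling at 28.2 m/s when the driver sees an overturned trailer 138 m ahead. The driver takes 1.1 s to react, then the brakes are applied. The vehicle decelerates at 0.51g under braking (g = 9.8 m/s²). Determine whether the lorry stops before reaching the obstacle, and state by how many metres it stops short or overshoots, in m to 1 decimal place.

Yes — it stops 27.4 m short of the obstacle

a = 0.51 × 9.8 = 4.998 m/s².
Reaction distance = 28.2000 × 1.1 = 31.020 m.
Braking distance = v²/(2a) = 795.240 / 9.996 = 79.556 m.
Total stopping distance = 31.020 + 79.556 = 110.576 m, vs 138 m available — it stops with 138 − 110.576 = 27.424 m to spare.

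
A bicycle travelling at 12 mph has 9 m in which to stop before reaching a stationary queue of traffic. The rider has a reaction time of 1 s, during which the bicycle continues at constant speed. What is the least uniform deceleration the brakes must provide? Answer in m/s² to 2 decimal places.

12 mph × 0.44704 = 5.3645 m/s.
Distance covered during reaction = 5.3645 × 1 = 5.364 m.
Distance available for braking: 9 − 5.364 = 3.636 m.
v² = 2a·d ⇒ a = v²/(2d) = 5.3645² / (2 × 3.636) = 28.778 / 7.272 = 3.9574 m/s².

Required deceleration ≈ 3.96 m/s²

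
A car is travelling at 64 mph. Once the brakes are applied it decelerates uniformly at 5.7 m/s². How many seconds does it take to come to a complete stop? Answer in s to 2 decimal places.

64 mph × 0.44704 = 28.6106 m/s.
Braking time = v/a = 28.6106 / 5.700 = 5.019 s.

Braking time ≈ 5.02 s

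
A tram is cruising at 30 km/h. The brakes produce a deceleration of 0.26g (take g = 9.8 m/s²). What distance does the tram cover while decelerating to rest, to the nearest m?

30 km/h ÷ 3.6 = 8.3333 m/s.
a = 0.26 × 9.8 = 2.548 m/s².
Braking distance = v²/(2a) = 8.3333² / (2 × 2.548) = 69.444 / 5.096 = 13.627 m.

Braking distance ≈ 14 m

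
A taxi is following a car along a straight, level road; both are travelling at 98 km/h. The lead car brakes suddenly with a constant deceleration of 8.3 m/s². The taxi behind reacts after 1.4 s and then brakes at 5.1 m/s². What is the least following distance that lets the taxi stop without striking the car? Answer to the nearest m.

98 km/h ÷ 3.6 = 27.2222 m/s.
Leader travels v²/(2a_L) = 741.048 / 16.600 = 44.641 m before stopping.
Follower covers v·t_r = 27.2222 × 1.4 = 38.111 m while reacting, then v²/(2a_F) = 741.048 / 10.200 = 72.652 m while braking, for a total of 38.111 + 72.652 = 110.763 m.
Since a_F ≤ a_L and the follower starts braking later, the follower is never slower than the leader, so the closest approach is when both have stopped.
Minimum gap = 110.763 − 44.641 = 66.122 m.

Minimum gap ≈ 66 m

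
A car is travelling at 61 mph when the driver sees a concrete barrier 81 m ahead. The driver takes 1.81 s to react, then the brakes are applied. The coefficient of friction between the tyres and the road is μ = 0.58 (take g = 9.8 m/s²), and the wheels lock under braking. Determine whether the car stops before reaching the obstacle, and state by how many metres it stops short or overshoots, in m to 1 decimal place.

61 mph × 0.44704 = 27.2694 m/s.
a = μg = 0.58 × 9.8 = 5.684 m/s².
Reaction distance = 27.2694 × 1.81 = 49.358 m.
Braking distance = v²/(2a) = 743.620 / 11.368 = 65.413 m.
Total stopping distance = 49.358 + 65.413 = 114.771 m, vs 81 m available — it cannot stop in time and overshoots by 114.771 − 81 = 33.771 m.

No — it overshoots by 33.8 m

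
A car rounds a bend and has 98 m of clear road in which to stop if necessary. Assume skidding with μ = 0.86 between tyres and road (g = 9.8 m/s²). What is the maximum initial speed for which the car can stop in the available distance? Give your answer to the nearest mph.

Maximum speed ≈ 91 mph

a = μg = 0.86 × 9.8 = 8.428 m/s².
v²/(2a) = d ⇒ v = √(2 × 8.428 × 98) = √1651.89 = 40.6434 m/s.
40.6434 m/s ÷ 0.44704 = 90.917 mph.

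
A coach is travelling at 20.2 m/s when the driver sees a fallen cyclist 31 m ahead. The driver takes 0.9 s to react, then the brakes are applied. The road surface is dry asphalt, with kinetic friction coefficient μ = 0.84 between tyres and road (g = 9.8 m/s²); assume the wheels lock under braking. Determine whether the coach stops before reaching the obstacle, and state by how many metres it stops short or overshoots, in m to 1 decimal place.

a = μg = 0.84 × 9.8 = 8.232 m/s².
Reaction distance = 20.2000 × 0.9 = 18.180 m.
Braking distance = v²/(2a) = 408.040 / 16.464 = 24.784 m.
Total stopping distance = 18.180 + 24.784 = 42.964 m, vs 31 m available — it cannot stop in time and overshoots by 42.964 − 31 = 11.964 m.

No — it overshoots by 12.0 m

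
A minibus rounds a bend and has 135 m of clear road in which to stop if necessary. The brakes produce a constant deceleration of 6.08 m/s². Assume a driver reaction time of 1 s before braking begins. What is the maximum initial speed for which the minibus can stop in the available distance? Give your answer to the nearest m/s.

Maximum speed ≈ 35 m/s

Stopping distance: v·t_r + v²/(2a) = 135 with t_r = 1 s and a = 6.080 m/s².
So v² + 12.160 v − 1641.60 = 0.
Positive root: v = −a·t_r + √((a·t_r)² + 2a·d) = −6.080 + √(36.966 + 1641.60) = 34.8903 m/s.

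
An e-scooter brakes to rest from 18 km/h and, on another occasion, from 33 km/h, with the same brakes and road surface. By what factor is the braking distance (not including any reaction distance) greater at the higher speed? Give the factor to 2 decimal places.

Factor ≈ 3.36

Braking distance d = v²/(2a), so with a fixed, d ∝ v².
Factor = (33/18)² = 1.8333² = 3.3610.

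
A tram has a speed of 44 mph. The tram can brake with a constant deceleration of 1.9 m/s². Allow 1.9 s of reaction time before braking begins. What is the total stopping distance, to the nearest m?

Total stopping distance ≈ 139 m

44 mph × 0.44704 = 19.6698 m/s.
Reaction distance = v·t_r = 19.6698 × 1.9 = 37.373 m.
Braking distance = v²/(2a) = 19.6698² / (2 × 1.900) = 386.901 / 3.800 = 101.816 m.
Total = 37.373 + 101.816 = 139.189 m.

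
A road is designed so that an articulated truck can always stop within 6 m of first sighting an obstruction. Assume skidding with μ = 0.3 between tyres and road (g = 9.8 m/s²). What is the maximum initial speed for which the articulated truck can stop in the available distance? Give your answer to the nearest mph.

a = μg = 0.3 × 9.8 = 2.940 m/s².
v²/(2a) = d ⇒ v = √(2 × 2.940 × 6) = √35.28 = 5.9397 m/s.
5.9397 m/s ÷ 0.44704 = 13.287 mph.

Maximum speed ≈ 13 mph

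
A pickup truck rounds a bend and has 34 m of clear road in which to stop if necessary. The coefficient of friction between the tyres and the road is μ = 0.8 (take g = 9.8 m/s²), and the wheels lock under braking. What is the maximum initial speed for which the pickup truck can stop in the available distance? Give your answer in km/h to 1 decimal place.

a = μg = 0.8 × 9.8 = 7.840 m/s².
v²/(2a) = d ⇒ v = √(2 × 7.840 × 34) = √533.12 = 23.0894 m/s.
23.0894 m/s × 3.6 = 83.122 km/h.

Maximum speed ≈ 83.1 km/h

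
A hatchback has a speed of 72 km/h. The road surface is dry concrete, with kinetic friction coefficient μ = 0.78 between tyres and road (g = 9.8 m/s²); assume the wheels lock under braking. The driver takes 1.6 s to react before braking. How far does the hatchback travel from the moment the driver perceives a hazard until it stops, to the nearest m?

Total stopping distance ≈ 58 m

72 km/h ÷ 3.6 = 20.0000 m/s.
a = μg = 0.78 × 9.8 = 7.644 m/s².
Reaction distance = v·t_r = 20.0000 × 1.6 = 32.000 m.
Braking distance = v²/(2a) = 20.0000² / (2 × 7.644) = 400.000 / 15.288 = 26.164 m.
Total = 32.000 + 26.164 = 58.164 m.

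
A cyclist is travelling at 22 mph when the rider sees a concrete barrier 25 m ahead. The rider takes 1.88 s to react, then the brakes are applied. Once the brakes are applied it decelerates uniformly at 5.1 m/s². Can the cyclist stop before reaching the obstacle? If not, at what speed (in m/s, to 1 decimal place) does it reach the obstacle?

22 mph × 0.44704 = 9.8349 m/s.
Reaction distance = 9.8349 × 1.88 = 18.490 m.
Braking distance needed to stop: v²/(2a) = 96.725 / 10.200 = 9.483 m, so total needed = 18.490 + 9.483 = 27.973 m > 25 m — it cannot stop.
Distance remaining when braking begins: 25 − 18.490 = 6.510 m.
v² = v₀² − 2a·d = 96.725 − 2 × 5.100 × 6.510 = 30.323 m²/s².
v = √30.323 = 5.507 m/s.

No — it strikes the obstacle at 5.5 m/s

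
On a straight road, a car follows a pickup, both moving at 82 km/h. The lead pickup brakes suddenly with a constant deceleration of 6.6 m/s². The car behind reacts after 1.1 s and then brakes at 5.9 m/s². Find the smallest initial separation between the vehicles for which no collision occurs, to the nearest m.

82 km/h ÷ 3.6 = 22.7778 m/s.
Leader travels v²/(2a_L) = 518.828 / 13.200 = 39.305 m before stopping.
Follower covers v·t_r = 22.7778 × 1.1 = 25.056 m while reacting, then v²/(2a_F) = 518.828 / 11.800 = 43.968 m while braking, for a total of 25.056 + 43.968 = 69.024 m.
Since a_F ≤ a_L and the follower starts braking later, the follower is never slower than the leader, so the closest approach is when both have stopped.
Minimum gap = 69.024 − 39.305 = 29.719 m.

Minimum gap ≈ 30 m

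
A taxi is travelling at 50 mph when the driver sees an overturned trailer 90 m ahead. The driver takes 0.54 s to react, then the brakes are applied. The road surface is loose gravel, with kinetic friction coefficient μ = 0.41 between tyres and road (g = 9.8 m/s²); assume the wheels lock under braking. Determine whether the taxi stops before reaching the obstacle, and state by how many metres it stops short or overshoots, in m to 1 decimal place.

50 mph × 0.44704 = 22.3520 m/s.
a = μg = 0.41 × 9.8 = 4.018 m/s².
Reaction distance = 22.3520 × 0.54 = 12.070 m.
Braking distance = v²/(2a) = 499.612 / 8.036 = 62.172 m.
Total stopping distance = 12.070 + 62.172 = 74.242 m, vs 90 m available — it stops with 90 − 74.242 = 15.758 m to spare.

Yes — it stops 15.8 m short of the obstacle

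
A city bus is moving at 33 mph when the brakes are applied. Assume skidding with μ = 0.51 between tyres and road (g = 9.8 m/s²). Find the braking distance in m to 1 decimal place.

33 mph × 0.44704 = 14.7523 m/s.
a = μg = 0.51 × 9.8 = 4.998 m/s².
Braking distance = v²/(2a) = 14.7523² / (2 × 4.998) = 217.630 / 9.996 = 21.772 m.

Braking distance ≈ 21.8 m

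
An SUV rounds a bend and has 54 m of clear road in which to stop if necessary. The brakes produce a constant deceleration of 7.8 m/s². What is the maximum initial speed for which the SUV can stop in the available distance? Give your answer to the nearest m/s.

Maximum speed ≈ 29 m/s

v²/(2a) = d ⇒ v = √(2 × 7.800 × 54) = √842.40 = 29.0241 m/s.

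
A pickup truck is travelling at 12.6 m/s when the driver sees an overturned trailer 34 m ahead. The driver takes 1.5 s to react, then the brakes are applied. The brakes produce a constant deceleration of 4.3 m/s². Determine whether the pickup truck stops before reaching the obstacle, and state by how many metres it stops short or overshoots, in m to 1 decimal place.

No — it overshoots by 3.4 m

Reaction distance = 12.6000 × 1.5 = 18.900 m.
Braking distance = v²/(2a) = 158.760 / 8.600 = 18.460 m.
Total stopping distance = 18.900 + 18.460 = 37.360 m, vs 34 m available — it cannot stop in time and overshoots by 37.360 − 34 = 3.360 m.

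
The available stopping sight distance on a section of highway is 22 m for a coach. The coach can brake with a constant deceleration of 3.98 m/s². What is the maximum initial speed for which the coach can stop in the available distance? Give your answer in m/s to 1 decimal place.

Maximum speed ≈ 13.2 m/s

v²/(2a) = d ⇒ v = √(2 × 3.980 × 22) = √175.12 = 13.2333 m/s.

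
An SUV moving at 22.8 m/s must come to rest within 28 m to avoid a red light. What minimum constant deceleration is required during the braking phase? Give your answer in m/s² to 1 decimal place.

Required deceleration ≈ 9.3 m/s²

v² = 2a·d ⇒ a = v²/(2d) = 22.8000² / (2 × 28.000) = 519.840 / 56.000 = 9.2829 m/s².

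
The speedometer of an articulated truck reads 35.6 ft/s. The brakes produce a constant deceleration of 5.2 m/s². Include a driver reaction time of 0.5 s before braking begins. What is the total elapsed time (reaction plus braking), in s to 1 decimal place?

35.6 ft/s × 0.3048 = 10.8509 m/s.
Braking time = v/a = 10.8509 / 5.200 = 2.087 s.
Total = 0.5 + 2.087 = 2.587 s.

Total time ≈ 2.6 s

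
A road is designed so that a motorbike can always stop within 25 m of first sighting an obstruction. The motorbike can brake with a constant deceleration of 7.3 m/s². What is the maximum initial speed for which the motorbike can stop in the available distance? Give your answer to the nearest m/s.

Maximum speed ≈ 19 m/s

v²/(2a) = d ⇒ v = √(2 × 7.300 × 25) = √365.00 = 19.1050 m/s.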